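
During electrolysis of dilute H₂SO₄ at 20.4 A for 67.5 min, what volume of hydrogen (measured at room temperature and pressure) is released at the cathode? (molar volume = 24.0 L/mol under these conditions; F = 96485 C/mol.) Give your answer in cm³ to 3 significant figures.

Q = 20.4 A × 4050 s = 82620 C
Moles of electrons = 82620 / 96485 = 0.8563 mol
2H⁺ + 2e⁻ → H₂, so n(H₂) = 0.8563 / 2 = 0.4282 mol
V = 0.4282 × 24.0 = 10.28 L
= 10300 cm³

10300 cm³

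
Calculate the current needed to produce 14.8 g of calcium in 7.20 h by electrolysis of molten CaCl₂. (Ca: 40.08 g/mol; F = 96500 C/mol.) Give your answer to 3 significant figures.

2.75 A

n(Ca) = 14.8 / 40.08 = 0.3693 mol
Ca²⁺ + 2e⁻ → Ca, so n(e⁻) = 2 × 0.3693 = 0.7386 mol
Q = 0.7386 × 96500 = 71270 C
I = Q / t = 71270 / 25920 s = 2.75 A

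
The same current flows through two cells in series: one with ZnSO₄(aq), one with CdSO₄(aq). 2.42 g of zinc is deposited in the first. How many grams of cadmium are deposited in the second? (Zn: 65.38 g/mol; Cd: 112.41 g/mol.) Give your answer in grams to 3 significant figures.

n(Zn) = 2.42 / 65.38 = 0.03701 mol
Zn²⁺ + 2e⁻ → Zn, so n(e⁻) = 2 × 0.03701 = 0.07402 mol
Same current for the same time ⇒ same n(e⁻) = 0.07402 mol in both cells.
Cd²⁺ + 2e⁻ → Cd, so n(Cd) = 0.07402 / 2 = 0.03701 mol
m(Cd) = 0.03701 × 112.41 = 4.16 g

4.16 g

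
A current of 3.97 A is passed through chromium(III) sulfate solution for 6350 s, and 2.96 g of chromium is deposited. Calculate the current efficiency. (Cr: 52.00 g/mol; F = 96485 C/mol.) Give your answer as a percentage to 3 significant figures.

Q = 3.97 × 6350 = 25210 C
n(e⁻) = 25210 / 96485 = 0.2613 mol
Cr³⁺ + 3e⁻ → Cr, so theoretical n(Cr) = 0.08710 mol → 4.529 g
Efficiency = 2.96 / 4.529 = 0.6536 = 65.4%

65.4%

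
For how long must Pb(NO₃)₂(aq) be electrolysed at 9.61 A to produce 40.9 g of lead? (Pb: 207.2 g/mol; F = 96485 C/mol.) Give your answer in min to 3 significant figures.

n(Pb) = 40.9 / 207.2 = 0.1974 mol
Pb²⁺ + 2e⁻ → Pb, so n(e⁻) = 2 × 0.1974 = 0.3948 mol
Q = 0.3948 × 96485 = 38090 C
t = Q / I = 38090 / 9.61 = 3964 s = 66.1 min

66.1 min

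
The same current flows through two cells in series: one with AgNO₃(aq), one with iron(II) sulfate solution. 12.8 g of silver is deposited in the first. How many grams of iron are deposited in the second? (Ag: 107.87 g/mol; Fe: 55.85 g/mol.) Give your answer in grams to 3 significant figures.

n(Ag) = 12.8 / 107.87 = 0.1187 mol
Ag⁺ + e⁻ → Ag, so n(e⁻) = 0.1187 mol
The cells are in series, so the same charge (and hence the same n(e⁻) = 0.1187 mol) passes through both.
Fe²⁺ + 2e⁻ → Fe, so n(Fe) = 0.1187 / 2 = 0.05935 mol
m(Fe) = 0.05935 × 55.85 = 3.31 g

3.31 g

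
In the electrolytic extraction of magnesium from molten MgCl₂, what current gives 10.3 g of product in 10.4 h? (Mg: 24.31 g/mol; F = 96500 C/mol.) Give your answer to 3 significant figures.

2.18 A

n(Mg) = 10.3 / 24.31 = 0.4237 mol
Mg²⁺ + 2e⁻ → Mg, so n(e⁻) = 2 × 0.4237 = 0.8474 mol
Q = 0.8474 × 96500 = 81770 C
I = Q / t = 81770 / 37440 s = 2.18 A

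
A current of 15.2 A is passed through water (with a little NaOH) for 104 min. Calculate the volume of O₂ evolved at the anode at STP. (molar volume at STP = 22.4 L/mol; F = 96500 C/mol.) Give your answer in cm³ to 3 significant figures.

Q = It = 15.2 × 6240 = 94850 C
Moles of electrons = 94850 / 96500 = 0.9829 mol
2H₂O → O₂ + 4H⁺ + 4e⁻, so n(O₂) = 0.9829 / 4 = 0.2457 mol
V = 0.2457 × 22.4 = 5.504 L
= 5500 cm³

5500 cm³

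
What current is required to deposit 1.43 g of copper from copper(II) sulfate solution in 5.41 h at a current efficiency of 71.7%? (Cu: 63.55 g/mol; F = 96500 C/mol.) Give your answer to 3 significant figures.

0.311 A

n(Cu) = 1.43 / 63.55 = 0.02250 mol
Cu²⁺ + 2e⁻ → Cu, so n(e⁻) = 2 × 0.02250 = 0.04500 mol
Q = 0.04500 × 96500 / 0.717 = 6056 C
I = Q / t = 6056 / 19476 s = 0.311 A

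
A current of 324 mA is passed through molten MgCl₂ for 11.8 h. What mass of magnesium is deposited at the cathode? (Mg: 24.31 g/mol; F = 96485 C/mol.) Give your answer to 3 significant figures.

Q = 0.324 A × 42480 s = 13760 C
Moles of electrons = 13760 / 96485 = 0.1426 mol
Mg²⁺ + 2e⁻ → Mg, so n(Mg) = 0.1426 / 2 = 0.07130 mol
m = 0.07130 × 24.31 = 1.73 g

1.73 g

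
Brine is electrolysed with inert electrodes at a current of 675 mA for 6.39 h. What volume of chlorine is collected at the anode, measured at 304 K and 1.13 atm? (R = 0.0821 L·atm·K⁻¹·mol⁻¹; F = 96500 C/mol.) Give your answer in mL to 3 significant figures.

Q = It = 0.675 × 23004 = 15530 C
Moles of electrons = 15530 / 96500 = 0.1609 mol
2Cl⁻ → Cl₂ + 2e⁻, so n(Cl₂) = 0.1609 / 2 = 0.08045 mol
V = nRT/P = 0.08045 × 0.0821 × 304 / 1.13 = 1.777 L
= 1780 mL

1780 mL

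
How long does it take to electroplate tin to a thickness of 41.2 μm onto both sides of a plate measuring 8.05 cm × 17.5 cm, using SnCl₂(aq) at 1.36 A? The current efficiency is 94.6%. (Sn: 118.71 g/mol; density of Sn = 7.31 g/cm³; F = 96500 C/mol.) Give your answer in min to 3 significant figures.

Plated area = 2 × 8.05 × 17.5 = 281.8 cm²
Volume = 281.8 × 41.2×10⁻⁴ cm = 1.161 cm³
m(Sn) = 1.161 × 7.31 = 8.487 g
n(Sn) = 8.487 / 118.71 = 0.07149 mol; n(e⁻) = 2 × 0.07149 = 0.1430 mol
Q = 0.1430 × 96500 / 0.946 = 14590 C
t = 14590 / 1.36 = 10730 s = 179 min

179 min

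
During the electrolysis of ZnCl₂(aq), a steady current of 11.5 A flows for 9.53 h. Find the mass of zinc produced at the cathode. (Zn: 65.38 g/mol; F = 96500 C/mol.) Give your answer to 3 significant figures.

134 g

Q = It = 11.5 × 34308 = 3.945×10^5 C
Moles of electrons = 3.945×10^5 / 96500 = 4.088 mol
Zn²⁺ + 2e⁻ → Zn, so n(Zn) = 4.088 / 2 = 2.044 mol
m = 2.044 × 65.38 = 134 g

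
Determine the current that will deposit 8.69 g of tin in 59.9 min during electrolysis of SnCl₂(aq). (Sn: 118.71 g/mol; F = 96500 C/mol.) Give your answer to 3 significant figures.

n(Sn) = 8.69 / 118.71 = 0.07320 mol
Sn²⁺ + 2e⁻ → Sn, so n(e⁻) = 2 × 0.07320 = 0.1464 mol
Q = 0.1464 × 96500 = 14130 C
I = Q / t = 14130 / 3594 s = 3.93 A

3.93 A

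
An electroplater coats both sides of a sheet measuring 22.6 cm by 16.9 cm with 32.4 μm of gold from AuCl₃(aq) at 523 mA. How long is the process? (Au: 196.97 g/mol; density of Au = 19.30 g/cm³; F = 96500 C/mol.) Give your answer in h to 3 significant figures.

Plated area = 2 × 22.6 × 16.9 = 763.9 cm²
Volume = 763.9 × 32.4×10⁻⁴ cm = 2.475 cm³
m(Au) = 2.475 × 19.30 = 47.77 g
n(Au) = 47.77 / 196.97 = 0.2425 mol; n(e⁻) = 3 × 0.2425 = 0.7275 mol
Q = 0.7275 × 96500 = 70200 C
t = 70200 / 0.523 = 1.342×10^5 s = 37.3 h

37.3 h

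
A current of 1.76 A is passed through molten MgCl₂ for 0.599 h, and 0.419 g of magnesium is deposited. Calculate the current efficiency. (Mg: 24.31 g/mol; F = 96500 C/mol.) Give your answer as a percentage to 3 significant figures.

87.6%

Q = 1.76 × 2156.4 = 3795 C
n(e⁻) = 3795 / 96500 = 0.03933 mol
Mg²⁺ + 2e⁻ → Mg, so theoretical n(Mg) = 0.01967 mol → 0.4782 g
Efficiency = 0.419 / 0.4782 = 0.8762 = 87.6%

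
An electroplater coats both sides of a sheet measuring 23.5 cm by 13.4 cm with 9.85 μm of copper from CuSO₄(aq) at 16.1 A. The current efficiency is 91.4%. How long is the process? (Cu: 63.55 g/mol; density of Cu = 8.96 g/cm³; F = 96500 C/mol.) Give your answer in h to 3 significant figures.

0.319 h

Plated area = 2 × 23.5 × 13.4 = 629.8 cm²
Volume = 629.8 × 9.85×10⁻⁴ cm = 0.6204 cm³
m(Cu) = 0.6204 × 8.96 = 5.559 g
n(Cu) = 5.559 / 63.55 = 0.08747 mol; n(e⁻) = 2 × 0.08747 = 0.1749 mol
Q = 0.1749 × 96500 / 0.914 = 18470 C
t = 18470 / 16.1 = 1147 s = 0.319 h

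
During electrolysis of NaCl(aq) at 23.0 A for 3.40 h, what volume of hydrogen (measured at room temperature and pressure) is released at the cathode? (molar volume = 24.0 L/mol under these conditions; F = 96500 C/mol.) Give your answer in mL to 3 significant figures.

35000 mL

Q = 23.0 A × 12240 s = 2.815×10^5 C
Moles of electrons = 2.815×10^5 / 96500 = 2.917 mol
2H⁺ + 2e⁻ → H₂, so n(H₂) = 2.917 / 2 = 1.459 mol
V = 1.459 × 24.0 = 35.02 L
= 35000 mL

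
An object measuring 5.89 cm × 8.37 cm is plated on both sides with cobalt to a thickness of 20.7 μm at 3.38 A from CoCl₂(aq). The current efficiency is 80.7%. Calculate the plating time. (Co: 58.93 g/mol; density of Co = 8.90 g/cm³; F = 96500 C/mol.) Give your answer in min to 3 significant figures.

36.4 min

Plated area = 2 × 5.89 × 8.37 = 98.60 cm²
Volume = 98.60 × 20.7×10⁻⁴ cm = 0.2041 cm³
m(Co) = 0.2041 × 8.90 = 1.816 g
n(Co) = 1.816 / 58.93 = 0.03082 mol; n(e⁻) = 2 × 0.03082 = 0.06164 mol
Q = 0.06164 × 96500 / 0.807 = 7371 C
t = 7371 / 3.38 = 2181 s = 36.4 min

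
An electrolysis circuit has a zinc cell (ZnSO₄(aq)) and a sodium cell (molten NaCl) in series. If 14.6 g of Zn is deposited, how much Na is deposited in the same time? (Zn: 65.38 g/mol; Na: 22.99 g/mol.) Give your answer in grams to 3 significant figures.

n(Zn) = 14.6 / 65.38 = 0.2233 mol
Zn²⁺ + 2e⁻ → Zn, so n(e⁻) = 2 × 0.2233 = 0.4466 mol
The cells are in series, so the same charge (and hence the same n(e⁻) = 0.4466 mol) passes through both.
Na⁺ + e⁻ → Na, so n(Na) = 0.4466 mol
m(Na) = 0.4466 × 22.99 = 10.3 g

10.3 g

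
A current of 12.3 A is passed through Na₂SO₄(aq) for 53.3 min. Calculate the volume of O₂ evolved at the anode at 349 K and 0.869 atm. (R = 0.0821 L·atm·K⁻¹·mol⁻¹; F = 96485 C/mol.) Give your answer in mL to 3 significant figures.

3360 mL

Charge passed = 12.3 × 3198 = 39340 C
n(e⁻) = Q/F = 39340/96485 = 0.4077 mol
2H₂O → O₂ + 4H⁺ + 4e⁻, so n(O₂) = 0.4077 / 4 = 0.1019 mol
V = nRT/P = 0.1019 × 0.0821 × 349 / 0.869 = 3.360 L
= 3360 mL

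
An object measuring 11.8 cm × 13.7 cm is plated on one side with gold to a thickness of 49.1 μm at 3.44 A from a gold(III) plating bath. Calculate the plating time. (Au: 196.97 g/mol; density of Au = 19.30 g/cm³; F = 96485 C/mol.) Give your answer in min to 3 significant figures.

Plated area = 11.8 × 13.7 = 161.7 cm²
Volume = 161.7 × 49.1×10⁻⁴ cm = 0.7939 cm³
m(Au) = 0.7939 × 19.30 = 15.32 g
n(Au) = 15.32 / 196.97 = 0.07778 mol; n(e⁻) = 3 × 0.07778 = 0.2333 mol
Q = 0.2333 × 96485 = 22510 C
t = 22510 / 3.44 = 6544 s = 109 min

109 min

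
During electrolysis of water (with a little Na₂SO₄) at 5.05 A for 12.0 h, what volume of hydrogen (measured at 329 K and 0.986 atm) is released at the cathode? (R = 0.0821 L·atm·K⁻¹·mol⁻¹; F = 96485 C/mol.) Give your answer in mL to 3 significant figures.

31000 mL

Q = 5.05 A × 43200 s = 2.182×10^5 C
Moles of electrons = 2.182×10^5 / 96485 = 2.261 mol
2H⁺ + 2e⁻ → H₂, so n(H₂) = 2.261 / 2 = 1.131 mol
V = nRT/P = 1.131 × 0.0821 × 329 / 0.986 = 30.98 L
= 31000 mL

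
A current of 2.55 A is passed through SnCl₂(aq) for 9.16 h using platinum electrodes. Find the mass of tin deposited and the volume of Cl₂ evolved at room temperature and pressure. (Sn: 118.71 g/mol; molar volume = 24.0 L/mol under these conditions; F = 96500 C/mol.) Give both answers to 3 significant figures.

Q = 2.55 × 32976 = 84090 C; n(e⁻) = 84090 / 96500 = 0.8714 mol
Cathode: Sn²⁺ + 2e⁻ → Sn → n(Sn) = 0.8714/2 = 0.4357 mol → 51.7 g
Anode: 2Cl⁻ → Cl₂ + 2e⁻ → n(Cl₂) = 0.8714/2 = 0.4357 mol → 10.5 L

51.7 g Sn; 10.5 L Cl₂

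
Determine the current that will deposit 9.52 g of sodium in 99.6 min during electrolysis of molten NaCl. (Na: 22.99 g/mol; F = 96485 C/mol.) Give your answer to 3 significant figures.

6.69 A

n(Na) = 9.52 / 22.99 = 0.4141 mol
Na⁺ + e⁻ → Na, so n(e⁻) = 0.4141 mol
Q = 0.4141 × 96485 = 39950 C
I = Q / t = 39950 / 5976 s = 6.69 A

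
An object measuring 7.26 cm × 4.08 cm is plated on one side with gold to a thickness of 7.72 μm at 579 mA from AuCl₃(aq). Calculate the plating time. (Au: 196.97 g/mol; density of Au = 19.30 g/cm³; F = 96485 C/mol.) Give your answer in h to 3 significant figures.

0.311 h

Plated area = 7.26 × 4.08 = 29.62 cm²
Volume = 29.62 × 7.72×10⁻⁴ cm = 0.02287 cm³
m(Au) = 0.02287 × 19.30 = 0.4414 g
n(Au) = 0.4414 / 196.97 = 0.002241 mol; n(e⁻) = 3 × 0.002241 = 0.006723 mol
Q = 0.006723 × 96485 = 648.7 C
t = 648.7 / 0.579 = 1120 s = 0.311 h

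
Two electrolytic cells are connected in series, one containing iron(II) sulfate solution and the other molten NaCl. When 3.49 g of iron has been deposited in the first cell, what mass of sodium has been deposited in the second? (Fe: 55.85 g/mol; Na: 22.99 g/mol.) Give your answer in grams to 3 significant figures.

2.87 g

n(Fe) = 3.49 / 55.85 = 0.06249 mol
Fe²⁺ + 2e⁻ → Fe, so n(e⁻) = 2 × 0.06249 = 0.1250 mol
Since the cells are in series, n(e⁻) in the Na cell is also 0.1250 mol.
Na⁺ + e⁻ → Na, so n(Na) = 0.1250 mol
m(Na) = 0.1250 × 22.99 = 2.87 g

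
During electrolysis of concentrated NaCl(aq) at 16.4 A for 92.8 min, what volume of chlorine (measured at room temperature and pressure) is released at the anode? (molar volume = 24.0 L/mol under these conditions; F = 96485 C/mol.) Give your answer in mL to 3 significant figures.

11400 mL

Q = 16.4 A × 5568 s = 91320 C
n(e⁻) = 91320 / 96485 = 0.9465 mol
2Cl⁻ → Cl₂ + 2e⁻, so n(Cl₂) = 0.9465 / 2 = 0.4733 mol
V = 0.4733 × 24.0 = 11.36 L
= 11400 mL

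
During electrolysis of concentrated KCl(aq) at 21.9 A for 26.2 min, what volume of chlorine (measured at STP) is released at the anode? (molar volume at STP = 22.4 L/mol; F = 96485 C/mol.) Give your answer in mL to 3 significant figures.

Q = 21.9 A × 1572 s = 34430 C
Moles of electrons = 34430 / 96485 = 0.3568 mol
2Cl⁻ → Cl₂ + 2e⁻, so n(Cl₂) = 0.3568 / 2 = 0.1784 mol
V = 0.1784 × 22.4 = 3.996 L
= 4000 mL

4000 mL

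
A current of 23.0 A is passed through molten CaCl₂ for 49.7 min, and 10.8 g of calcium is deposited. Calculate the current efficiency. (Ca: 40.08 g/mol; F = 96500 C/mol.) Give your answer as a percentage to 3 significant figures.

Q = 23.0 × 2982 = 68590 C
n(e⁻) = 68590 / 96500 = 0.7108 mol
Ca²⁺ + 2e⁻ → Ca, so theoretical n(Ca) = 0.3554 mol → 14.24 g
Efficiency = 10.8 / 14.24 = 0.7584 = 75.8%

75.8%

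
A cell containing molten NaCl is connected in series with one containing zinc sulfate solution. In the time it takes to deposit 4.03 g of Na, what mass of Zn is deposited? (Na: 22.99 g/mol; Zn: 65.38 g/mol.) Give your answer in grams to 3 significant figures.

n(Na) = 4.03 / 22.99 = 0.1753 mol
Na⁺ + e⁻ → Na, so n(e⁻) = 0.1753 mol
In series, the same 0.1753 mol of electrons flows through the second cell.
Zn²⁺ + 2e⁻ → Zn, so n(Zn) = 0.1753 / 2 = 0.08765 mol
m(Zn) = 0.08765 × 65.38 = 5.73 g

5.73 g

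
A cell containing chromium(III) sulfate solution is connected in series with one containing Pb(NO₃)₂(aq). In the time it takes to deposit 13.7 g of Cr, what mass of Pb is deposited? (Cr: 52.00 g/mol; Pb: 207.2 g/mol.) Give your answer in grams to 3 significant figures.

81.9 g

n(Cr) = 13.7 / 52.00 = 0.2635 mol
Cr³⁺ + 3e⁻ → Cr, so n(e⁻) = 3 × 0.2635 = 0.7905 mol
Since the cells are in series, n(e⁻) in the Pb cell is also 0.7905 mol.
Pb²⁺ + 2e⁻ → Pb, so n(Pb) = 0.7905 / 2 = 0.3953 mol
m(Pb) = 0.3953 × 207.2 = 81.9 g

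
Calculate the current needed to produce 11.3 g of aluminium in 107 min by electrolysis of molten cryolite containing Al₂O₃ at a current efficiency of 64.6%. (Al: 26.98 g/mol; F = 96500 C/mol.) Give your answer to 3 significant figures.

29.2 A

n(Al) = 11.3 / 26.98 = 0.4188 mol
Al³⁺ + 3e⁻ → Al, so n(e⁻) = 3 × 0.4188 = 1.256 mol
Q = 1.256 × 96500 / 0.646 = 1.876×10^5 C
I = Q / t = 1.876×10^5 / 6420 s = 29.2 A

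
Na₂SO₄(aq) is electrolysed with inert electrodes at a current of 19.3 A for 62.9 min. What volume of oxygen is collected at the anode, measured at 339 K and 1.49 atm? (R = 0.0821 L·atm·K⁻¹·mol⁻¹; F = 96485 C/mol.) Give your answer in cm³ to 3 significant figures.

Charge passed = 19.3 × 3774 = 72840 C
n(e⁻) = Q/F = 72840/96485 = 0.7549 mol
2H₂O → O₂ + 4H⁺ + 4e⁻, so n(O₂) = 0.7549 / 4 = 0.1887 mol
V = nRT/P = 0.1887 × 0.0821 × 339 / 1.49 = 3.525 L
= 3530 cm³

3530 cm³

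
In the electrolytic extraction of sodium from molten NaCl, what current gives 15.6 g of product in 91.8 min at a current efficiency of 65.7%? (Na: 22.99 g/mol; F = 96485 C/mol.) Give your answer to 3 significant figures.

n(Na) = 15.6 / 22.99 = 0.6786 mol
Na⁺ + e⁻ → Na, so n(e⁻) = 0.6786 mol
Q = 0.6786 × 96485 / 0.657 = 99660 C
I = Q / t = 99660 / 5508 s = 18.1 A

18.1 A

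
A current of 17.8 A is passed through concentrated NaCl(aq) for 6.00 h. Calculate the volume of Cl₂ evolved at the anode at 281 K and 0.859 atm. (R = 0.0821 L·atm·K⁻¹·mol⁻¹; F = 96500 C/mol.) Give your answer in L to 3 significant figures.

53.5 L

Q = It = 17.8 × 21600 = 3.845×10^5 C
n(e⁻) = 3.845×10^5 / 96500 = 3.984 mol
2Cl⁻ → Cl₂ + 2e⁻, so n(Cl₂) = 3.984 / 2 = 1.992 mol
V = nRT/P = 1.992 × 0.0821 × 281 / 0.859 = 53.50 L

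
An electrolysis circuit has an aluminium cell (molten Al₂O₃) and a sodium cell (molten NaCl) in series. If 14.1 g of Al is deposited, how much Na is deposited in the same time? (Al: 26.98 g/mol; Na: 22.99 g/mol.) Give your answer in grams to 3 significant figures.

36.0 g

n(Al) = 14.1 / 26.98 = 0.5226 mol
Al³⁺ + 3e⁻ → Al, so n(e⁻) = 3 × 0.5226 = 1.568 mol
Since the cells are in series, n(e⁻) in the Na cell is also 1.568 mol.
Na⁺ + e⁻ → Na, so n(Na) = 1.568 mol
m(Na) = 1.568 × 22.99 = 36.0 g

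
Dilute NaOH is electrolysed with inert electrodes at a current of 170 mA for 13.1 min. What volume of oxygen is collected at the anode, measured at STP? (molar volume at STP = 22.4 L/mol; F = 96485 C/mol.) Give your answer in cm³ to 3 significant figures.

7.76 cm³

Q = It = 0.170 × 786 = 133.6 C
n(e⁻) = 133.6 / 96485 = 0.001385 mol
2H₂O → O₂ + 4H⁺ + 4e⁻, so n(O₂) = 0.001385 / 4 = 3.463×10^-4 mol
V = 3.463×10^-4 × 22.4 = 0.007757 L
= 7.76 cm³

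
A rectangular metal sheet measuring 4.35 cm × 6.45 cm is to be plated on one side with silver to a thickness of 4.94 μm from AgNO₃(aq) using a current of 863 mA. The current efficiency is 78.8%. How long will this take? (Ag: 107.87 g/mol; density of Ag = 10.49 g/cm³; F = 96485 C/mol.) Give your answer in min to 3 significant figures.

Plated area = 4.35 × 6.45 = 28.06 cm²
Volume = 28.06 × 4.94×10⁻⁴ cm = 0.01386 cm³
m(Ag) = 0.01386 × 10.49 = 0.1454 g
n(Ag) = 0.1454 / 107.87 = 0.001348 mol; n(e⁻) = 0.001348 mol
Q = 0.001348 × 96485 / 0.788 = 165.1 C
t = 165.1 / 0.863 = 191.3 s = 3.19 min

3.19 min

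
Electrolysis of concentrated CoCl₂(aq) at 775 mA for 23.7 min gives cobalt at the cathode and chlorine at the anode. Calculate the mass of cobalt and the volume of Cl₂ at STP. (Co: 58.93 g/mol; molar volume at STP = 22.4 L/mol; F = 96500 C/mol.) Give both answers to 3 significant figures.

0.336 g Co; 0.128 L Cl₂

Q = 0.775 × 1422 = 1102 C; n(e⁻) = 1102 / 96500 = 0.01142 mol
Cathode: Co²⁺ + 2e⁻ → Co → n(Co) = 0.01142/2 = 0.005710 mol → 0.336 g
Anode: 2Cl⁻ → Cl₂ + 2e⁻ → n(Cl₂) = 0.01142/2 = 0.005710 mol → 0.128 L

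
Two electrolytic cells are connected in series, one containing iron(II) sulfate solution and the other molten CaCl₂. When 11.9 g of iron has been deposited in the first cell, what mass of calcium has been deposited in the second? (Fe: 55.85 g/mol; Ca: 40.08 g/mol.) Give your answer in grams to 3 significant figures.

n(Fe) = 11.9 / 55.85 = 0.2131 mol
Fe²⁺ + 2e⁻ → Fe, so n(e⁻) = 2 × 0.2131 = 0.4262 mol
The cells are in series, so the same charge (and hence the same n(e⁻) = 0.4262 mol) passes through both.
Ca²⁺ + 2e⁻ → Ca, so n(Ca) = 0.4262 / 2 = 0.2131 mol
m(Ca) = 0.2131 × 40.08 = 8.54 g

8.54 g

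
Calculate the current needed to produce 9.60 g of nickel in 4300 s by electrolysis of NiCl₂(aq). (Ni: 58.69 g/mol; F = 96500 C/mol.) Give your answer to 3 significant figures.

7.34 A

n(Ni) = 9.60 / 58.69 = 0.1636 mol
Ni²⁺ + 2e⁻ → Ni, so n(e⁻) = 2 × 0.1636 = 0.3272 mol
Q = 0.3272 × 96500 = 31570 C
I = Q / t = 31570 / 4300 s = 7.34 A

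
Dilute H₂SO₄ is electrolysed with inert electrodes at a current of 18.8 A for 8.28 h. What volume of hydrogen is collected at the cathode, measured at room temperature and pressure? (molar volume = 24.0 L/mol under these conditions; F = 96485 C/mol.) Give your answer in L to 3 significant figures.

69.7 L

Q = It = 18.8 × 29808 = 5.604×10^5 C
n(e⁻) = Q/F = 5.604×10^5/96485 = 5.808 mol
2H⁺ + 2e⁻ → H₂, so n(H₂) = 5.808 / 2 = 2.904 mol
V = 2.904 × 24.0 = 69.70 L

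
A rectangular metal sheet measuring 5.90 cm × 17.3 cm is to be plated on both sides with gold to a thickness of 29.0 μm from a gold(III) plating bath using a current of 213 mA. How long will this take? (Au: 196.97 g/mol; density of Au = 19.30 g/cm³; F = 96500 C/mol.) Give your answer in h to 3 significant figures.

21.9 h

Plated area = 2 × 5.90 × 17.3 = 204.1 cm²
Volume = 204.1 × 29.0×10⁻⁴ cm = 0.5919 cm³
m(Au) = 0.5919 × 19.30 = 11.42 g
n(Au) = 11.42 / 196.97 = 0.05798 mol; n(e⁻) = 3 × 0.05798 = 0.1739 mol
Q = 0.1739 × 96500 = 16780 C
t = 16780 / 0.213 = 78780 s = 21.9 h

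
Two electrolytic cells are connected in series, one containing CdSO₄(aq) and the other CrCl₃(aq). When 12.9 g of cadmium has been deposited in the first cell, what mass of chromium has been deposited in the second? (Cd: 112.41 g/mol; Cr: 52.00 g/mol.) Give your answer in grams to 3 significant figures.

3.98 g

n(Cd) = 12.9 / 112.41 = 0.1148 mol
Cd²⁺ + 2e⁻ → Cd, so n(e⁻) = 2 × 0.1148 = 0.2296 mol
Since the cells are in series, n(e⁻) in the Cr cell is also 0.2296 mol.
Cr³⁺ + 3e⁻ → Cr, so n(Cr) = 0.2296 / 3 = 0.07653 mol
m(Cr) = 0.07653 × 52.00 = 3.98 g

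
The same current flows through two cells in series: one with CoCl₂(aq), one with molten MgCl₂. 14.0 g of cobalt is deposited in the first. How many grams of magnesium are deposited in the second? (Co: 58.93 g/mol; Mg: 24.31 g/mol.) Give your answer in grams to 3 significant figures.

n(Co) = 14.0 / 58.93 = 0.2376 mol
Co²⁺ + 2e⁻ → Co, so n(e⁻) = 2 × 0.2376 = 0.4752 mol
Since the cells are in series, n(e⁻) in the Mg cell is also 0.4752 mol.
Mg²⁺ + 2e⁻ → Mg, so n(Mg) = 0.4752 / 2 = 0.2376 mol
m(Mg) = 0.2376 × 24.31 = 5.78 g

5.78 g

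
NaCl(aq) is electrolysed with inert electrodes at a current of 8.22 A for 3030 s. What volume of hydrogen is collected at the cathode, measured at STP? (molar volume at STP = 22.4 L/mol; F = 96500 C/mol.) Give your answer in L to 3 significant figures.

Charge passed = 8.22 × 3030 = 24910 C
Moles of electrons = 24910 / 96500 = 0.2581 mol
2H⁺ + 2e⁻ → H₂, so n(H₂) = 0.2581 / 2 = 0.1291 mol
V = 0.1291 × 22.4 = 2.892 L

2.89 L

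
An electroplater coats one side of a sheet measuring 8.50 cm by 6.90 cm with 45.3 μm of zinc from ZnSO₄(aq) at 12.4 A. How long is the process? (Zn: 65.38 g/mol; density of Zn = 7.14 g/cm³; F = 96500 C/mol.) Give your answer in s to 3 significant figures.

Plated area = 8.50 × 6.90 = 58.65 cm²
Volume = 58.65 × 45.3×10⁻⁴ cm = 0.2657 cm³
m(Zn) = 0.2657 × 7.14 = 1.897 g
n(Zn) = 1.897 / 65.38 = 0.02901 mol; n(e⁻) = 2 × 0.02901 = 0.05802 mol
Q = 0.05802 × 96500 = 5599 C
t = 5599 / 12.4 = 451.5 s

452 s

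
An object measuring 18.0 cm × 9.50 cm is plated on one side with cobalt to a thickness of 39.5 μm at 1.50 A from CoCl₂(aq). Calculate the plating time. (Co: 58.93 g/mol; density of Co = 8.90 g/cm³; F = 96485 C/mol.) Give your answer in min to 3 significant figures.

219 min

Plated area = 18.0 × 9.50 = 171.0 cm²
Volume = 171.0 × 39.5×10⁻⁴ cm = 0.6755 cm³
m(Co) = 0.6755 × 8.90 = 6.012 g
n(Co) = 6.012 / 58.93 = 0.1020 mol; n(e⁻) = 2 × 0.1020 = 0.2040 mol
Q = 0.2040 × 96485 = 19680 C
t = 19680 / 1.50 = 13120 s = 219 min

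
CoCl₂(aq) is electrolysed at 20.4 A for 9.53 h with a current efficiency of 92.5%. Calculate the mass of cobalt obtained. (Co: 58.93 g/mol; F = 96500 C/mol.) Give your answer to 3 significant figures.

Q = 20.4 × 34308 = 6.999×10^5 C
n(e⁻) = 6.999×10^5 / 96500 = 7.253 mol
Co²⁺ + 2e⁻ → Co, so theoretical m(Co) = 3.627 × 58.93 = 213.7 g
Actual mass = 92.5% × 213.7 = 198 g

198 g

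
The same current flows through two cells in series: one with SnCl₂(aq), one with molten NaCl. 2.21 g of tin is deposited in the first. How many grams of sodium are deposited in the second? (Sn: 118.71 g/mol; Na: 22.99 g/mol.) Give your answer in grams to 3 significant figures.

n(Sn) = 2.21 / 118.71 = 0.01862 mol
Sn²⁺ + 2e⁻ → Sn, so n(e⁻) = 2 × 0.01862 = 0.03724 mol
Same current for the same time ⇒ same n(e⁻) = 0.03724 mol in both cells.
Na⁺ + e⁻ → Na, so n(Na) = 0.03724 mol
m(Na) = 0.03724 × 22.99 = 0.856 g

0.856 g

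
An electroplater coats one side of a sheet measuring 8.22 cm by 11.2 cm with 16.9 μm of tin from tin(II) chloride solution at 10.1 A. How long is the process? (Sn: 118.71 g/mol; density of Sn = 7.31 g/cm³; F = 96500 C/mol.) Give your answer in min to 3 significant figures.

Plated area = 8.22 × 11.2 = 92.06 cm²
Volume = 92.06 × 16.9×10⁻⁴ cm = 0.1556 cm³
m(Sn) = 0.1556 × 7.31 = 1.137 g
n(Sn) = 1.137 / 118.71 = 0.009578 mol; n(e⁻) = 2 × 0.009578 = 0.01916 mol
Q = 0.01916 × 96500 = 1849 C
t = 1849 / 10.1 = 183.1 s = 3.05 min

3.05 min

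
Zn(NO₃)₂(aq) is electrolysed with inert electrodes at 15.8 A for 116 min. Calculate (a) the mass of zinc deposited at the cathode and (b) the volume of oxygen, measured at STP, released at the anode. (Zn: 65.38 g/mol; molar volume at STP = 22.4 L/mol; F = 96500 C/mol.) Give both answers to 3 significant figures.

37.3 g Zn; 6.38 L O₂

Q = 15.8 × 6960 = 1.100×10^5 C; n(e⁻) = 1.100×10^5 / 96500 = 1.140 mol
Cathode: Zn²⁺ + 2e⁻ → Zn → n(Zn) = 1.140/2 = 0.5700 mol → 37.3 g
Anode: 2H₂O → O₂ + 4H⁺ + 4e⁻ → n(O₂) = 1.140/4 = 0.2850 mol → 6.38 L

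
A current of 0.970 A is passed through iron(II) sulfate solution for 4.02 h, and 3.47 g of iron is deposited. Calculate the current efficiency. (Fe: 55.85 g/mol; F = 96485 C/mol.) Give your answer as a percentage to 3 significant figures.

Q = 0.970 × 14472 = 14040 C
n(e⁻) = 14040 / 96485 = 0.1455 mol
Fe²⁺ + 2e⁻ → Fe, so theoretical n(Fe) = 0.07275 mol → 4.063 g
Efficiency = 3.47 / 4.063 = 0.8540 = 85.4%

85.4%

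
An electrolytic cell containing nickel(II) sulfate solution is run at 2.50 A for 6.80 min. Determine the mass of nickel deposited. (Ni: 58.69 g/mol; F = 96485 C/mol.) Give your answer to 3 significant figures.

0.310 g

Q = 2.50 A × 408 s = 1020 C
n(e⁻) = 1020 / 96485 = 0.01057 mol
Ni²⁺ + 2e⁻ → Ni, so n(Ni) = 0.01057 / 2 = 0.005285 mol
m = 0.005285 × 58.69 = 0.310 g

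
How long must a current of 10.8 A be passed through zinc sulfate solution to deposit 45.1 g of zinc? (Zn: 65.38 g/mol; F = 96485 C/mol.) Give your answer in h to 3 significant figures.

n(Zn) = 45.1 / 65.38 = 0.6898 mol
Zn²⁺ + 2e⁻ → Zn, so n(e⁻) = 2 × 0.6898 = 1.380 mol
Q = 1.380 × 96485 = 1.331×10^5 C
t = Q / I = 1.331×10^5 / 10.8 = 12320 s = 3.42 h

3.42 h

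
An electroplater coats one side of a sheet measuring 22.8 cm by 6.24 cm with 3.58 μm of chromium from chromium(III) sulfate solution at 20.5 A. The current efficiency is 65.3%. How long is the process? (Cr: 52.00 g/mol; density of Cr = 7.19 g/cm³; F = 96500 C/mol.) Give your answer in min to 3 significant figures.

2.54 min

Plated area = 22.8 × 6.24 = 142.3 cm²
Volume = 142.3 × 3.58×10⁻⁴ cm = 0.05094 cm³
m(Cr) = 0.05094 × 7.19 = 0.3663 g
n(Cr) = 0.3663 / 52.00 = 0.007044 mol; n(e⁻) = 3 × 0.007044 = 0.02113 mol
Q = 0.02113 × 96500 / 0.653 = 3123 C
t = 3123 / 20.5 = 152.3 s = 2.54 min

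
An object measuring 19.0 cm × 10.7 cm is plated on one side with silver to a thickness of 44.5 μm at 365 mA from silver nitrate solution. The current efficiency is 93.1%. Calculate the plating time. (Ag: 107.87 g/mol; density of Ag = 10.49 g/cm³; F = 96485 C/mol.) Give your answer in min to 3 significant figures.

416 min

Plated area = 19.0 × 10.7 = 203.3 cm²
Volume = 203.3 × 44.5×10⁻⁴ cm = 0.9047 cm³
m(Ag) = 0.9047 × 10.49 = 9.490 g
n(Ag) = 9.490 / 107.87 = 0.08798 mol; n(e⁻) = 0.08798 mol
Q = 0.08798 × 96485 / 0.931 = 9118 C
t = 9118 / 0.365 = 24980 s = 416 min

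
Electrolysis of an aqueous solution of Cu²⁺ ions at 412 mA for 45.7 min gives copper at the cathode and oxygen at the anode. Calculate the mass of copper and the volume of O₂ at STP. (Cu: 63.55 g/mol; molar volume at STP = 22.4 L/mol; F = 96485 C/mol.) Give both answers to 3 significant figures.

Q = 0.412 × 2742 = 1130 C; n(e⁻) = 1130 / 96485 = 0.01171 mol
Cathode: Cu²⁺ + 2e⁻ → Cu → n(Cu) = 0.01171/2 = 0.005855 mol → 0.372 g
Anode: 2H₂O → O₂ + 4H⁺ + 4e⁻ → n(O₂) = 0.01171/4 = 0.002928 mol → 0.0656 L

0.372 g Cu; 0.0656 L O₂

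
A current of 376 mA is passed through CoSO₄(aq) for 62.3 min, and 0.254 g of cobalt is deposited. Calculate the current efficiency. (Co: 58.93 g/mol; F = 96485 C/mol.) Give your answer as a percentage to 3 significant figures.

Q = 0.376 × 3738 = 1405 C
n(e⁻) = 1405 / 96485 = 0.01456 mol
Co²⁺ + 2e⁻ → Co, so theoretical n(Co) = 0.007280 mol → 0.4290 g
Efficiency = 0.254 / 0.4290 = 0.5921 = 59.2%

59.2%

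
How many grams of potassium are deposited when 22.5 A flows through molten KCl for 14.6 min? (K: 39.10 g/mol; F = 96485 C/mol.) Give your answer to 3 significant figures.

Q = 22.5 A × 876 s = 19710 C
n(e⁻) = 19710 / 96485 = 0.2043 mol
K⁺ + e⁻ → K, so n(K) = 0.2043 mol
m = 0.2043 × 39.10 = 7.99 g

7.99 g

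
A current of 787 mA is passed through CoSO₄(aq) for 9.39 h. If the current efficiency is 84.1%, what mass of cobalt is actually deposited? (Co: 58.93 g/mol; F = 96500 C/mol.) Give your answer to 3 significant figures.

6.83 g

Q = 0.787 × 33804 = 26600 C
n(e⁻) = 26600 / 96500 = 0.2756 mol
Co²⁺ + 2e⁻ → Co, so theoretical m(Co) = 0.1378 × 58.93 = 8.121 g
Actual mass = 84.1% × 8.121 = 6.83 g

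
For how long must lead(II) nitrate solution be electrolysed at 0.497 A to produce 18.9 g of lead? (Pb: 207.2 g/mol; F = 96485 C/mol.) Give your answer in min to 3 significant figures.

n(Pb) = 18.9 / 207.2 = 0.09122 mol
Pb²⁺ + 2e⁻ → Pb, so n(e⁻) = 2 × 0.09122 = 0.1824 mol
Q = 0.1824 × 96485 = 17600 C
t = Q / I = 17600 / 0.497 = 35410 s = 590 min

590 min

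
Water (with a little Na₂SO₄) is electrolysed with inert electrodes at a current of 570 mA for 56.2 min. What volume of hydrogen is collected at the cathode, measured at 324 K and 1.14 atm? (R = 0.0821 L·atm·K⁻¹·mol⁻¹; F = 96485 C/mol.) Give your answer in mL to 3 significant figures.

Q = 0.570 A × 3372 s = 1922 C
Moles of electrons = 1922 / 96485 = 0.01992 mol
2H⁺ + 2e⁻ → H₂, so n(H₂) = 0.01992 / 2 = 0.009960 mol
V = nRT/P = 0.009960 × 0.0821 × 324 / 1.14 = 0.2324 L
= 232 mL

232 mL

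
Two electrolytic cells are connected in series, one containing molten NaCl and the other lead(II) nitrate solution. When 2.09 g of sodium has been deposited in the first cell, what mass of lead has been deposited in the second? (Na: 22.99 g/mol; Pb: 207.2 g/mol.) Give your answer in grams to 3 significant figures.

9.42 g

n(Na) = 2.09 / 22.99 = 0.09091 mol
Na⁺ + e⁻ → Na, so n(e⁻) = 0.09091 mol
The cells are in series, so the same charge (and hence the same n(e⁻) = 0.09091 mol) passes through both.
Pb²⁺ + 2e⁻ → Pb, so n(Pb) = 0.09091 / 2 = 0.04546 mol
m(Pb) = 0.04546 × 207.2 = 9.42 g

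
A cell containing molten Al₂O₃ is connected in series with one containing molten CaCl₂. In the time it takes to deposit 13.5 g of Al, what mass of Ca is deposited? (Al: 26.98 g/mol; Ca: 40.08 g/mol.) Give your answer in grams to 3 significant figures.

30.1 g

n(Al) = 13.5 / 26.98 = 0.5004 mol
Al³⁺ + 3e⁻ → Al, so n(e⁻) = 3 × 0.5004 = 1.501 mol
The cells are in series, so the same charge (and hence the same n(e⁻) = 1.501 mol) passes through both.
Ca²⁺ + 2e⁻ → Ca, so n(Ca) = 1.501 / 2 = 0.7505 mol
m(Ca) = 0.7505 × 40.08 = 30.1 g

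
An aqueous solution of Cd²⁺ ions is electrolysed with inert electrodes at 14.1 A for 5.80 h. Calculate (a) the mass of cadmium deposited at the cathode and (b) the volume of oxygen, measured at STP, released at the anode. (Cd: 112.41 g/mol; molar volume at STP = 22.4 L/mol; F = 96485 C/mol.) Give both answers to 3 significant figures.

Q = 14.1 × 20880 = 2.944×10^5 C; n(e⁻) = 2.944×10^5 / 96485 = 3.051 mol
Cathode: Cd²⁺ + 2e⁻ → Cd → n(Cd) = 3.051/2 = 1.526 mol → 172 g
Anode: 2H₂O → O₂ + 4H⁺ + 4e⁻ → n(O₂) = 3.051/4 = 0.7628 mol → 17.1 L

172 g Cd; 17.1 L O₂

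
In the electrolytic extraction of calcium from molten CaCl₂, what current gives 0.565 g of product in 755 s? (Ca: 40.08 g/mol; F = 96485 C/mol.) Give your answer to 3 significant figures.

n(Ca) = 0.565 / 40.08 = 0.01410 mol
Ca²⁺ + 2e⁻ → Ca, so n(e⁻) = 2 × 0.01410 = 0.02820 mol
Q = 0.02820 × 96485 = 2721 C
I = Q / t = 2721 / 755 s = 3.60 A

3.60 A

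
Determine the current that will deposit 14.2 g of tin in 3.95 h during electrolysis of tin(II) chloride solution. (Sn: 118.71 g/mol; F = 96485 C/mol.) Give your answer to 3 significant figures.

1.62 A

n(Sn) = 14.2 / 118.71 = 0.1196 mol
Sn²⁺ + 2e⁻ → Sn, so n(e⁻) = 2 × 0.1196 = 0.2392 mol
Q = 0.2392 × 96485 = 23080 C
I = Q / t = 23080 / 14220 s = 1.62 A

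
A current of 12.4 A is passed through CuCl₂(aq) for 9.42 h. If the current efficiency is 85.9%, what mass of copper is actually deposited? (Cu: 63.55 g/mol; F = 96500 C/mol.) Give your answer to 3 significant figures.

119 g

Q = 12.4 × 33912 = 4.205×10^5 C
n(e⁻) = 4.205×10^5 / 96500 = 4.358 mol
Cu²⁺ + 2e⁻ → Cu, so theoretical m(Cu) = 2.179 × 63.55 = 138.5 g
Actual mass = 85.9% × 138.5 = 119 g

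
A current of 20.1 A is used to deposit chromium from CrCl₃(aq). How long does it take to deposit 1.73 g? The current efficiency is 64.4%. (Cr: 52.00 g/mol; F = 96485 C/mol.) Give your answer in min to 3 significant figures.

n(Cr) = 1.73 / 52.00 = 0.03327 mol
Cr³⁺ + 3e⁻ → Cr, so n(e⁻) = 3 × 0.03327 = 0.09981 mol
Q = 0.09981 × 96485 / 0.644 = 14950 C
t = Q / I = 14950 / 20.1 = 743.8 s = 12.4 min

12.4 min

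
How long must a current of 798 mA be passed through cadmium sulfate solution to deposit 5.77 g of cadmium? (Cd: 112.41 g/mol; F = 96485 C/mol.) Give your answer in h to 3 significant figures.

3.45 h

n(Cd) = 5.77 / 112.41 = 0.05133 mol
Cd²⁺ + 2e⁻ → Cd, so n(e⁻) = 2 × 0.05133 = 0.1027 mol
Q = 0.1027 × 96485 = 9909 C
t = Q / I = 9909 / 0.798 = 12420 s = 3.45 h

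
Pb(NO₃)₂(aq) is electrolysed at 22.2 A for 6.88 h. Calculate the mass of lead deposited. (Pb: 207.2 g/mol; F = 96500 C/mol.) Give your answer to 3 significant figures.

Q = 22.2 A × 24768 s = 5.498×10^5 C
n(e⁻) = Q/F = 5.498×10^5/96500 = 5.697 mol
Pb²⁺ + 2e⁻ → Pb, so n(Pb) = 5.697 / 2 = 2.849 mol
m = 2.849 × 207.2 = 590 g

590 g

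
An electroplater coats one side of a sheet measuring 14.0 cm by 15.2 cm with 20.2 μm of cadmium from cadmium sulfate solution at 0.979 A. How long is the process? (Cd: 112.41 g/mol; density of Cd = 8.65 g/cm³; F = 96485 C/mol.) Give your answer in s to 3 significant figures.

Plated area = 14.0 × 15.2 = 212.8 cm²
Volume = 212.8 × 20.2×10⁻⁴ cm = 0.4299 cm³
m(Cd) = 0.4299 × 8.65 = 3.719 g
n(Cd) = 3.719 / 112.41 = 0.03308 mol; n(e⁻) = 2 × 0.03308 = 0.06616 mol
Q = 0.06616 × 96485 = 6383 C
t = 6383 / 0.979 = 6520 s

6520 s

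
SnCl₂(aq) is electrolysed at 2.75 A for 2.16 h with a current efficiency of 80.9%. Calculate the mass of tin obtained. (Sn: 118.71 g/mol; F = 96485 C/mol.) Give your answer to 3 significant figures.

10.6 g

Q = 2.75 × 7776 = 21380 C
n(e⁻) = 21380 / 96485 = 0.2216 mol
Sn²⁺ + 2e⁻ → Sn, so theoretical m(Sn) = 0.1108 × 118.71 = 13.15 g
Actual mass = 80.9% × 13.15 = 10.6 g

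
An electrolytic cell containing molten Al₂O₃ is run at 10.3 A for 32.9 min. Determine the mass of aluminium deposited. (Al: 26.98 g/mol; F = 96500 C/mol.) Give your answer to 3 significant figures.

Q = It = 10.3 × 1974 = 20330 C
n(e⁻) = Q/F = 20330/96500 = 0.2107 mol
Al³⁺ + 3e⁻ → Al, so n(Al) = 0.2107 / 3 = 0.07023 mol
m = 0.07023 × 26.98 = 1.89 g

1.89 g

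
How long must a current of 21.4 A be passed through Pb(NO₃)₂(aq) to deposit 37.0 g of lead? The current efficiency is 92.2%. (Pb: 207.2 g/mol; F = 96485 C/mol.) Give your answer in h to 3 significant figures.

n(Pb) = 37.0 / 207.2 = 0.1786 mol
Pb²⁺ + 2e⁻ → Pb, so n(e⁻) = 2 × 0.1786 = 0.3572 mol
Q = 0.3572 × 96485 / 0.922 = 37380 C
t = Q / I = 37380 / 21.4 = 1747 s = 0.485 h

0.485 h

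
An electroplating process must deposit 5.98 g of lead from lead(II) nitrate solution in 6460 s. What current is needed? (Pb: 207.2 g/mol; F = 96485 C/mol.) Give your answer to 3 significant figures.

0.862 A

n(Pb) = 5.98 / 207.2 = 0.02886 mol
Pb²⁺ + 2e⁻ → Pb, so n(e⁻) = 2 × 0.02886 = 0.05772 mol
Q = 0.05772 × 96485 = 5569 C
I = Q / t = 5569 / 6460 s = 0.862 A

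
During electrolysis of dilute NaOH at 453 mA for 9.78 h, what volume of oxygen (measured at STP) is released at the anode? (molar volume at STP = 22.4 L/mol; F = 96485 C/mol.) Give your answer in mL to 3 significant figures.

926 mL

Charge passed = 0.453 × 35208 = 15950 C
n(e⁻) = Q/F = 15950/96485 = 0.1653 mol
2H₂O → O₂ + 4H⁺ + 4e⁻, so n(O₂) = 0.1653 / 4 = 0.04133 mol
V = 0.04133 × 22.4 = 0.9258 L
= 926 mL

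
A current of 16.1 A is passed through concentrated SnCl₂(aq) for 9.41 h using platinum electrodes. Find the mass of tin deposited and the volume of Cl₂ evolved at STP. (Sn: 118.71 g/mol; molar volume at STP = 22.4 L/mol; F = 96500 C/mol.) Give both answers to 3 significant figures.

335 g Sn; 63.3 L Cl₂

Q = 16.1 × 33876 = 5.454×10^5 C; n(e⁻) = 5.454×10^5 / 96500 = 5.652 mol
Cathode: Sn²⁺ + 2e⁻ → Sn → n(Sn) = 5.652/2 = 2.826 mol → 335 g
Anode: 2Cl⁻ → Cl₂ + 2e⁻ → n(Cl₂) = 5.652/2 = 2.826 mol → 63.3 L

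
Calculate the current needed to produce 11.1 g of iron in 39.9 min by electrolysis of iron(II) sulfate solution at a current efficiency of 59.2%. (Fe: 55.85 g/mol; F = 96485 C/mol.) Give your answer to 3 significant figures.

n(Fe) = 11.1 / 55.85 = 0.1987 mol
Fe²⁺ + 2e⁻ → Fe, so n(e⁻) = 2 × 0.1987 = 0.3974 mol
Q = 0.3974 × 96485 / 0.592 = 64770 C
I = Q / t = 64770 / 2394 s = 27.1 A

27.1 A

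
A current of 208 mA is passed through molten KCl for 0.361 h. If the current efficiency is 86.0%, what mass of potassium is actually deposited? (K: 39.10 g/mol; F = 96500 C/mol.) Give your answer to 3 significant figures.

Q = 0.208 × 1299.6 = 270.3 C
n(e⁻) = 270.3 / 96500 = 0.002801 mol
K⁺ + e⁻ → K, so theoretical m(K) = 0.002801 × 39.10 = 0.1095 g
Actual mass = 86.0% × 0.1095 = 0.0942 g

0.0942 g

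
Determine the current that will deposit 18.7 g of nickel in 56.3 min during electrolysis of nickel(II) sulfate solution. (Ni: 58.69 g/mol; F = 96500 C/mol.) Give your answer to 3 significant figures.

18.2 A

n(Ni) = 18.7 / 58.69 = 0.3186 mol
Ni²⁺ + 2e⁻ → Ni, so n(e⁻) = 2 × 0.3186 = 0.6372 mol
Q = 0.6372 × 96500 = 61490 C
I = Q / t = 61490 / 3378 s = 18.2 A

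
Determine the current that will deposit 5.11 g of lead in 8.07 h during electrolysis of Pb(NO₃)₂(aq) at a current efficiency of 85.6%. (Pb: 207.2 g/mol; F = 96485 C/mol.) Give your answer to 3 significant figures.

0.191 A

n(Pb) = 5.11 / 207.2 = 0.02466 mol
Pb²⁺ + 2e⁻ → Pb, so n(e⁻) = 2 × 0.02466 = 0.04932 mol
Q = 0.04932 × 96485 / 0.856 = 5559 C
I = Q / t = 5559 / 29052 s = 0.191 A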